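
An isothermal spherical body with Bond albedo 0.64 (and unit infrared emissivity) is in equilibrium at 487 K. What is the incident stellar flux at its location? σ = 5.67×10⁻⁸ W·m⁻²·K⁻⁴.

(1−a)S·πr² = σ·4πr²·T⁴ ⇒ S = 4σT⁴/(1−a).
S = 4·5.67×10⁻⁸·5.625×10¹⁰/0.360.

S ≈ 35400 W/m²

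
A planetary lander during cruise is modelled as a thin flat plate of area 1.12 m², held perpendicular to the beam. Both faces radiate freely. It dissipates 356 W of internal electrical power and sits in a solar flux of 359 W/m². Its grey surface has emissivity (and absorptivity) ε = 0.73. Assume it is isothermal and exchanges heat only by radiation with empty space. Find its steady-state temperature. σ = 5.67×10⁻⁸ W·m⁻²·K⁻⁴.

At steady state, absorbed solar power + internal power = radiated power.
Absorbed: α·S·A_cross = 0.73·359·1.120 = 293.5 W (cross-section A).
Total input = 293.5 + 356 = 649.5 W.
Radiated: εσ·A_surf·T⁴ with A_surf = 2A = 2.240 m².
T⁴ = 649.5/(0.73·5.67×10⁻⁸·2.240) = 7.005×10⁹ K⁴.

T ≈ 289 K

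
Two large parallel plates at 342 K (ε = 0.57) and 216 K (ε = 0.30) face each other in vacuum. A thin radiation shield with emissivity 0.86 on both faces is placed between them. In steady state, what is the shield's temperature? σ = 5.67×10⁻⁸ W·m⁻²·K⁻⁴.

In steady state the net flux on the hot side equals that on the cold side.
σ(T₁⁴−T_s⁴)/D₁ = σ(T_s⁴−T₂⁴)/D₂, with D₁ = 1/ε₁+1/ε_s−1 = 1.917, D₂ = 1/ε_s+1/ε₂−1 = 3.496.
Solve for T_s⁴: T_s⁴ = (D₂·T₁⁴ + D₁·T₂⁴)/(D₁+D₂) = 9.606×10⁹ K⁴.

T_s ≈ 313 K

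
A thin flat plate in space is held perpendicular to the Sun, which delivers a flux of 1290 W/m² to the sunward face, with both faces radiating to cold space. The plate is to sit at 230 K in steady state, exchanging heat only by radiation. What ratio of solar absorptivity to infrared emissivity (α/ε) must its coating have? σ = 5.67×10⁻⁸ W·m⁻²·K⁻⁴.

α/ε ≈ 0.246

Balance: αS·A = εσ·2A·T⁴ ⇒ α/ε = 2σT⁴/S.
α/ε = 2·5.67×10⁻⁸·(230)⁴/1290 = 2·5.67×10⁻⁸·2.798×10⁹/1290.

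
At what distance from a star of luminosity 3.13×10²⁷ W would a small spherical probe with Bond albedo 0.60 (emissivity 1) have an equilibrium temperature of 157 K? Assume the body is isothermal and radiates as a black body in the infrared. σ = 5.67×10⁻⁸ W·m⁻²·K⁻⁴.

d ≈ 8.50×10¹¹ m

For an isothermal black-emitting sphere, (1−a)S·πr² = σ·4πr²·T⁴ ⇒ S = 4σT⁴/(1−a).
S = 4·5.67×10⁻⁸·(157)⁴/0.400 = 344.5 W/m².
Flux falls as S = L/(4πd²), so d = √(L/(4πS)) = √(3.13×10²⁷/(4π·344.5)).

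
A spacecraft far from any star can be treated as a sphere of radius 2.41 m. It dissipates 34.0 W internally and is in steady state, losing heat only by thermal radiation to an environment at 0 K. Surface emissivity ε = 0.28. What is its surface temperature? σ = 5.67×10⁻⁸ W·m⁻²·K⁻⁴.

Steady state: internal power = radiated power, P = εσA T⁴.
Radiating area A = 4πr² = 72.99 m².
T⁴ = P/(εσA) = 34.0/(0.28·5.67×10⁻⁸·72.99) = 2.934×10⁷ K⁴.
T = (2.934×10⁷)^(1/4).

T ≈ 73.6 K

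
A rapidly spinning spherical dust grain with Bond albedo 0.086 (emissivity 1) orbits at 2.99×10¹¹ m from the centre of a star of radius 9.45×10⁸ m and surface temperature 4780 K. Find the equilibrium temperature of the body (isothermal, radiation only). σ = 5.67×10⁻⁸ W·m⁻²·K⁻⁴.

T ≈ 186 K

The star's surface emits σT_*⁴; at distance d the flux is S = σT_*⁴(R_*/d)².
S = 5.67×10⁻⁸·(4780)⁴·(9.45×10⁸/2.99×10¹¹)² = 295.7 W/m².
For an isothermal sphere T⁴ = (1−a)S/(4σ) = 1.192×10⁹ K⁴.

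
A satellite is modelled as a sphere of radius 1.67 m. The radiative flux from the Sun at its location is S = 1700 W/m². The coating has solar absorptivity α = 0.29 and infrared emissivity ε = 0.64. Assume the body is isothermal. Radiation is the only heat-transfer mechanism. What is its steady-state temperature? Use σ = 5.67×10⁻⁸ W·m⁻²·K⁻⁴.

T ≈ 241 K

At equilibrium, absorbed power = emitted power.
Absorbing cross-section = πr² = 8.762 m²; emitting surface = 4πr² = 35.05 m² (ratio 4).
αS·A_cross = εσ·A_surf·T⁴  ⇒  T⁴ = αS/(ε·4σ).
T⁴ = 0.290·1700/(0.64·4·5.67×10⁻⁸) = 3.396×10⁹ K⁴.
T = (3.396×10⁹)^(1/4).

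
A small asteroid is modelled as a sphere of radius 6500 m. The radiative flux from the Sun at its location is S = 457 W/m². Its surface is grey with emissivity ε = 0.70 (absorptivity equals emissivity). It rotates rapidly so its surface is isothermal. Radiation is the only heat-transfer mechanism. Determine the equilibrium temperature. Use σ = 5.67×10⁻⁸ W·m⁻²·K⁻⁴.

At equilibrium, absorbed power = emitted power.
Absorbing cross-section = πr² = 1.327×10⁸ m²; emitting surface = 4πr² = 5.309×10⁸ m² (ratio 4).
εS·A_cross = εσ·A_surf·T⁴  ⇒  T⁴ = S/(4σ)   (ε cancels).
T⁴ = 457/(4·5.67×10⁻⁸) = 2.015×10⁹ K⁴.
T = (2.015×10⁹)^(1/4).

T ≈ 212 K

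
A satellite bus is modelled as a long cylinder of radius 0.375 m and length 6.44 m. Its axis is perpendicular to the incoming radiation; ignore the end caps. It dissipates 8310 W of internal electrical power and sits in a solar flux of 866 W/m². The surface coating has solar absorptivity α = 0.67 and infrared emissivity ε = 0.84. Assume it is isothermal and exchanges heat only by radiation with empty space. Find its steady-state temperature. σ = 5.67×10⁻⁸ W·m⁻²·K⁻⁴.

T ≈ 352 K

At steady state, absorbed solar power + internal power = radiated power.
Absorbed: α·S·A_cross = 0.67·866·4.830 = 2802 W (cross-section 2rL).
Total input = 2802 + 8310 = 11110 W.
Radiated: εσ·A_surf·T⁴ with A_surf = 2πrL = 15.17 m².
T⁴ = 11110/(0.84·5.67×10⁻⁸·15.17) = 1.538×10¹⁰ K⁴.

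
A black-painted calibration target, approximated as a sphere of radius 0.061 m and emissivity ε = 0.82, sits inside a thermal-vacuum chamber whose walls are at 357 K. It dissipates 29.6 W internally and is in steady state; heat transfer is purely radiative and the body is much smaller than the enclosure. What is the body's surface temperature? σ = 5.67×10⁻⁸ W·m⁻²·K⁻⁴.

T ≈ 416 K

For a small grey body in a large enclosure, net radiated power = εσA(T⁴ − T_w⁴).
Steady state: P = εσA(T⁴ − T_w⁴) with A = 4πr² = 0.04676 m².
T⁴ = P/(εσA) + T_w⁴ = 29.6/(0.82·5.67×10⁻⁸·0.04676) + (357)⁴
    = 1.362×10¹⁰ + 1.624×10¹⁰ = 2.986×10¹⁰ K⁴.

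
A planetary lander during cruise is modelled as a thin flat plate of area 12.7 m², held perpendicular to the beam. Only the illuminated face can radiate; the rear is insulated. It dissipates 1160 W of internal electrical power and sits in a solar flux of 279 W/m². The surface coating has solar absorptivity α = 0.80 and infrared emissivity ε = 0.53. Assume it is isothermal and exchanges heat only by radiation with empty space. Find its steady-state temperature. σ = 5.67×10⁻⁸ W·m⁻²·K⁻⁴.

T ≈ 320 K

At steady state, absorbed solar power + internal power = radiated power.
Absorbed: α·S·A_cross = 0.80·279·12.70 = 2835 W (cross-section A).
Total input = 2835 + 1160 = 3995 W.
Radiated: εσ·A_surf·T⁴ with A_surf = A = 12.70 m².
T⁴ = 3995/(0.53·5.67×10⁻⁸·12.70) = 1.047×10¹⁰ K⁴.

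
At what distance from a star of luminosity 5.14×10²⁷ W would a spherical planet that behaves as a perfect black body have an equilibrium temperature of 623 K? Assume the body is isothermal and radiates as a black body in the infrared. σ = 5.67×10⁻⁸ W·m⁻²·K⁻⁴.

d ≈ 1.09×10¹¹ m

For an isothermal black-emitting sphere, (1−a)S·πr² = σ·4πr²·T⁴ ⇒ S = 4σT⁴/(1−a).
S = 4·5.67×10⁻⁸·(623)⁴/1.00 = 34170 W/m².
Flux falls as S = L/(4πd²), so d = √(L/(4πS)) = √(5.14×10²⁷/(4π·34170)).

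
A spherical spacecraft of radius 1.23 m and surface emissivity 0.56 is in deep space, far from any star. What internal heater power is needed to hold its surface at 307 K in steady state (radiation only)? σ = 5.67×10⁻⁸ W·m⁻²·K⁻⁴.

P ≈ 5360 W

P = εσ·4πr²·T⁴.
4πr² = 19.01 m²; T⁴ = 8.883×10⁹ K⁴.
P = 0.56·5.67×10⁻⁸·19.01·8.883×10⁹.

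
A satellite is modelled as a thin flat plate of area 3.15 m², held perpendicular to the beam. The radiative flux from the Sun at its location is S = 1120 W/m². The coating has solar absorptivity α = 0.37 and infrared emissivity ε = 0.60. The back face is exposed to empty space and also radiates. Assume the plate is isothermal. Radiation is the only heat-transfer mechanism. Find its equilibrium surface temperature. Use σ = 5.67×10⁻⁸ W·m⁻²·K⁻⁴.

T ≈ 279 K

At equilibrium, absorbed power = emitted power.
Absorbing cross-section = A = 3.150 m²; emitting surface = 2A = 6.300 m² (ratio 2).
αS·A_cross = εσ·A_surf·T⁴  ⇒  T⁴ = αS/(ε·2σ).
T⁴ = 0.370·1120/(0.60·2·5.67×10⁻⁸) = 6.091×10⁹ K⁴.
T = (6.091×10⁹)^(1/4).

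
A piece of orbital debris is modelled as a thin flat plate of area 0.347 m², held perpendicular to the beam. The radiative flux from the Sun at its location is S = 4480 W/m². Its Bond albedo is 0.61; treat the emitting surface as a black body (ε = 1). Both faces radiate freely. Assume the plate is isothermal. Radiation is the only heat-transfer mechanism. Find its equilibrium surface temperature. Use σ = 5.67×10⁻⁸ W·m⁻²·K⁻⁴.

T ≈ 352 K

At equilibrium, absorbed power = emitted power.
Absorbing cross-section = A = 0.3470 m²; emitting surface = 2A = 0.6940 m² (ratio 2).
(1−a)S·A_cross = εσ·A_surf·T⁴  ⇒  T⁴ = (1−a)S/(2σ).
T⁴ = 0.390·4480/(2·5.67×10⁻⁸) = 1.541×10¹⁰ K⁴.
T = (1.541×10¹⁰)^(1/4).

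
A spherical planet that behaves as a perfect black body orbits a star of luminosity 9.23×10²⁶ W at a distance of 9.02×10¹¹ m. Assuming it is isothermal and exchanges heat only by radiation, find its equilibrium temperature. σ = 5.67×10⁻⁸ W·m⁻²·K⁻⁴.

T ≈ 141 K

First find the stellar flux at distance d: S = L/(4πd²) = 9.23×10²⁶/(4π·(9.02×10¹¹)²) = 90.28 W/m².
For an isothermal sphere, absorbed (1−a)S·πr² = emitted σ·4πr²·T⁴, so T⁴ = (1−a)S/(4σ).
T⁴ = 1.00·90.28/(4·5.67×10⁻⁸) = 3.980×10⁸ K⁴.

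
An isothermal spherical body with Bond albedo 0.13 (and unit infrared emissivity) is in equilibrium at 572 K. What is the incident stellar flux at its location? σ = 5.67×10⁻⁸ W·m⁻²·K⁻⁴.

S ≈ 27900 W/m²

(1−a)S·πr² = σ·4πr²·T⁴ ⇒ S = 4σT⁴/(1−a).
S = 4·5.67×10⁻⁸·1.070×10¹¹/0.870.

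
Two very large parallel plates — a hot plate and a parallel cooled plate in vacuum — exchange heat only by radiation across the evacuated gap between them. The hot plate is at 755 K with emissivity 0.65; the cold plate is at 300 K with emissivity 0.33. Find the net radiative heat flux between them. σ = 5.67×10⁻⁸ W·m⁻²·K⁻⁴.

q ≈ 5030 W/m²

For two infinite grey parallel plates, q = σ(T₁⁴ − T₂⁴)/(1/ε₁ + 1/ε₂ − 1).
T₁⁴ − T₂⁴ = 3.249×10¹¹ − 8.100×10⁹ = 3.168×10¹¹ K⁴.
1/ε₁ + 1/ε₂ − 1 = 1.538 + 3.030 − 1 = 3.569.
q = 5.67×10⁻⁸ × 3.168×10¹¹ / 3.569.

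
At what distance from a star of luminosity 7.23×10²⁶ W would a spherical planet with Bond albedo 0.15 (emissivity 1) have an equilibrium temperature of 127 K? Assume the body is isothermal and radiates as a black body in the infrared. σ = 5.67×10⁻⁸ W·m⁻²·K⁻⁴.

For an isothermal black-emitting sphere, (1−a)S·πr² = σ·4πr²·T⁴ ⇒ S = 4σT⁴/(1−a).
S = 4·5.67×10⁻⁸·(127)⁴/0.850 = 69.41 W/m².
Flux falls as S = L/(4πd²), so d = √(L/(4πS)) = √(7.23×10²⁶/(4π·69.41)).

d ≈ 9.10×10¹¹ m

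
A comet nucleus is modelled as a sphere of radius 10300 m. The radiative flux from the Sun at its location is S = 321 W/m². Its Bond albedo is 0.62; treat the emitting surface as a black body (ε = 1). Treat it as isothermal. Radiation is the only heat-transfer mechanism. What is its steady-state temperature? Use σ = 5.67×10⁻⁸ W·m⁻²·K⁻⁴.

T ≈ 152 K

At equilibrium, absorbed power = emitted power.
Absorbing cross-section = πr² = 3.333×10⁸ m²; emitting surface = 4πr² = 1.333×10⁹ m² (ratio 4).
(1−a)S·A_cross = εσ·A_surf·T⁴  ⇒  T⁴ = (1−a)S/(4σ).
T⁴ = 0.380·321/(4·5.67×10⁻⁸) = 5.378×10⁸ K⁴.
T = (5.378×10⁸)^(1/4).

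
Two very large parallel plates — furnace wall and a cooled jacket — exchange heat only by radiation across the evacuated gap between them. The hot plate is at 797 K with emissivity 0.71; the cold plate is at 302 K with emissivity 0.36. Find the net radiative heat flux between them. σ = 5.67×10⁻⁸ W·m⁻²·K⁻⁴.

For two infinite grey parallel plates, q = σ(T₁⁴ − T₂⁴)/(1/ε₁ + 1/ε₂ − 1).
T₁⁴ − T₂⁴ = 4.035×10¹¹ − 8.318×10⁹ = 3.952×10¹¹ K⁴.
1/ε₁ + 1/ε₂ − 1 = 1.408 + 2.778 − 1 = 3.186.
q = 5.67×10⁻⁸ × 3.952×10¹¹ / 3.186.

q ≈ 7030 W/m²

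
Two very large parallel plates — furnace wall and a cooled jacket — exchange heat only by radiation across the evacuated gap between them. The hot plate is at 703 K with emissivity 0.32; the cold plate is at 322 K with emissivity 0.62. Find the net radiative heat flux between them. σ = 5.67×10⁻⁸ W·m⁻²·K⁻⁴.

q ≈ 3540 W/m²

For two infinite grey parallel plates, q = σ(T₁⁴ − T₂⁴)/(1/ε₁ + 1/ε₂ − 1).
T₁⁴ − T₂⁴ = 2.442×10¹¹ − 1.075×10¹⁰ = 2.335×10¹¹ K⁴.
1/ε₁ + 1/ε₂ − 1 = 3.125 + 1.613 − 1 = 3.738.
q = 5.67×10⁻⁸ × 2.335×10¹¹ / 3.738.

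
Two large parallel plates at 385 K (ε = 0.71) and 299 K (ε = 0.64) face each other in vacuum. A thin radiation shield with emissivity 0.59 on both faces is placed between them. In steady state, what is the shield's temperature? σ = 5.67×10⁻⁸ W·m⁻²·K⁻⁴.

In steady state the net flux on the hot side equals that on the cold side.
σ(T₁⁴−T_s⁴)/D₁ = σ(T_s⁴−T₂⁴)/D₂, with D₁ = 1/ε₁+1/ε_s−1 = 2.103, D₂ = 1/ε_s+1/ε₂−1 = 2.257.
Solve for T_s⁴: T_s⁴ = (D₂·T₁⁴ + D₁·T₂⁴)/(D₁+D₂) = 1.523×10¹⁰ K⁴.

T_s ≈ 351 K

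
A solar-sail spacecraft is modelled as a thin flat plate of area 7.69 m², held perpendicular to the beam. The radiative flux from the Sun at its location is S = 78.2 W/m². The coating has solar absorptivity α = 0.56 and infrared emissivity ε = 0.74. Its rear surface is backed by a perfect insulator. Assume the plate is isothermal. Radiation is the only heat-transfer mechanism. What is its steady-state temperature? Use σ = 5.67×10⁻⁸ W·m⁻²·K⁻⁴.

At equilibrium, absorbed power = emitted power.
Absorbing cross-section = A = 7.690 m²; emitting surface = A = 7.690 m² (ratio 1).
αS·A_cross = εσ·A_surf·T⁴  ⇒  T⁴ = αS/(ε·1σ).
T⁴ = 0.560·78.2/(0.74·1·5.67×10⁻⁸) = 1.044×10⁹ K⁴.
T = (1.044×10⁹)^(1/4).

T ≈ 180 K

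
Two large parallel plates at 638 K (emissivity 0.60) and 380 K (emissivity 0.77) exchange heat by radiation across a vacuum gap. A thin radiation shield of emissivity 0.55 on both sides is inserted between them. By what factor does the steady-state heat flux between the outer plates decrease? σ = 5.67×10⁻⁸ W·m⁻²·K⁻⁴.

Without shield: q₀ = σΔ(T⁴)/(1/ε₁+1/ε₂−1) with denominator 1.965.
With shield the two gaps are in series; the resistances add: (1/ε₁+1/ε_s−1)+(1/ε_s+1/ε₂−1) = 2.485+2.117 = 4.602.
Heat-flux ratio q₀/q = 4.602/1.965.

factor ≈ 2.34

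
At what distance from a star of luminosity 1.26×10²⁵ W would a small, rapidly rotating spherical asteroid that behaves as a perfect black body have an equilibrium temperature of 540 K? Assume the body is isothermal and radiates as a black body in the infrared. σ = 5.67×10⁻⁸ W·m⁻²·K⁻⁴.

d ≈ 7.21×10⁹ m

For an isothermal black-emitting sphere, (1−a)S·πr² = σ·4πr²·T⁴ ⇒ S = 4σT⁴/(1−a).
S = 4·5.67×10⁻⁸·(540)⁴/1.00 = 19280 W/m².
Flux falls as S = L/(4πd²), so d = √(L/(4πS)) = √(1.26×10²⁵/(4π·19280)).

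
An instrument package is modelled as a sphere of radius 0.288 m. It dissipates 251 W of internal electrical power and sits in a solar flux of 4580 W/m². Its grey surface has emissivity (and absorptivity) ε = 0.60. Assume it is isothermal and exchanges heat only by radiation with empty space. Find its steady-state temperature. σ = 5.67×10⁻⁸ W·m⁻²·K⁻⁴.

T ≈ 406 K

At steady state, absorbed solar power + internal power = radiated power.
Absorbed: α·S·A_cross = 0.60·4580·0.2606 = 716.1 W (cross-section πr²).
Total input = 716.1 + 251 = 967.1 W.
Radiated: εσ·A_surf·T⁴ with A_surf = 4πr² = 1.042 m².
T⁴ = 967.1/(0.60·5.67×10⁻⁸·1.042) = 2.727×10¹⁰ K⁴.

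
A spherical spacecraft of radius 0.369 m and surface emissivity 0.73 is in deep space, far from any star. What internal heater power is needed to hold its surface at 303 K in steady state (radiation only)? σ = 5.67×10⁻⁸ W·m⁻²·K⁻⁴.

P ≈ 597 W

P = εσ·4πr²·T⁴.
4πr² = 1.711 m²; T⁴ = 8.429×10⁹ K⁴.
P = 0.73·5.67×10⁻⁸·1.711·8.429×10⁹.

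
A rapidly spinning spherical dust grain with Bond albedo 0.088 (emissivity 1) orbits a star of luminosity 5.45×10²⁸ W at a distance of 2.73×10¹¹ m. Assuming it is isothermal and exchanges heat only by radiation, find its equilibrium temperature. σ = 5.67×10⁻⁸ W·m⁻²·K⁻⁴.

T ≈ 696 K

First find the stellar flux at distance d: S = L/(4πd²) = 5.45×10²⁸/(4π·(2.73×10¹¹)²) = 58190 W/m².
For an isothermal sphere, absorbed (1−a)S·πr² = emitted σ·4πr²·T⁴, so T⁴ = (1−a)S/(4σ).
T⁴ = 0.912·58190/(4·5.67×10⁻⁸) = 2.340×10¹¹ K⁴.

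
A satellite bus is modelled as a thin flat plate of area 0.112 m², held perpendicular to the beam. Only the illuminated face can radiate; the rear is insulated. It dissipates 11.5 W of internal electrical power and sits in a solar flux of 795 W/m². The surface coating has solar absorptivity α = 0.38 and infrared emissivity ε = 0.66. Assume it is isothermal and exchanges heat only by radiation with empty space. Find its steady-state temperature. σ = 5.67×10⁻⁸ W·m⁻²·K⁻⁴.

T ≈ 322 K

At steady state, absorbed solar power + internal power = radiated power.
Absorbed: α·S·A_cross = 0.38·795·0.1120 = 33.84 W (cross-section A).
Total input = 33.84 + 11.5 = 45.34 W.
Radiated: εσ·A_surf·T⁴ with A_surf = A = 0.1120 m².
T⁴ = 45.34/(0.66·5.67×10⁻⁸·0.1120) = 1.082×10¹⁰ K⁴.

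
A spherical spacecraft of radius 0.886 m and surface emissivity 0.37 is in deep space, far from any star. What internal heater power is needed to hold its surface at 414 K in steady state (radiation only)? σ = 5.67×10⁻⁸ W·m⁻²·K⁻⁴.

P = εσ·4πr²·T⁴.
4πr² = 9.865 m²; T⁴ = 2.938×10¹⁰ K⁴.
P = 0.37·5.67×10⁻⁸·9.865·2.938×10¹⁰.

P ≈ 6080 W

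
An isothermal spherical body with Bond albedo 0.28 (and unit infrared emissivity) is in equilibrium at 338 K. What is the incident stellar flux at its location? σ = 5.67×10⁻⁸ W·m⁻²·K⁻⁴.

S ≈ 4110 W/m²

(1−a)S·πr² = σ·4πr²·T⁴ ⇒ S = 4σT⁴/(1−a).
S = 4·5.67×10⁻⁸·1.305×10¹⁰/0.720.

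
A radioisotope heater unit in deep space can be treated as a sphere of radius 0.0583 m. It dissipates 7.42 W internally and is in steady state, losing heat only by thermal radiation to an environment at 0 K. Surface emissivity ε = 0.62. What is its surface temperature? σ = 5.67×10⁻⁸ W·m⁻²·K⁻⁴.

Steady state: internal power = radiated power, P = εσA T⁴.
Radiating area A = 4πr² = 0.04271 m².
T⁴ = P/(εσA) = 7.42/(0.62·5.67×10⁻⁸·0.04271) = 4.942×10⁹ K⁴.
T = (4.942×10⁹)^(1/4).

T ≈ 265 K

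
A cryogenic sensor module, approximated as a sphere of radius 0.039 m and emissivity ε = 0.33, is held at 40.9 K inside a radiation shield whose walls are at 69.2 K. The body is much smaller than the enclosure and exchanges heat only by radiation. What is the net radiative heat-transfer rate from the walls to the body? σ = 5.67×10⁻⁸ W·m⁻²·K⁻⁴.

For a small grey body in a large enclosure: P_net = εσA(T_body⁴ − T_wall⁴).
A = 4πr² = 0.01911 m²; T_body⁴ − T_wall⁴ = 2.798×10⁶ − 2.293×10⁷ = -2.013×10⁷ K⁴.
|P_net| = 0.33·5.67×10⁻⁸·0.01911·2.013×10⁷.

P_net ≈ 0.00720 W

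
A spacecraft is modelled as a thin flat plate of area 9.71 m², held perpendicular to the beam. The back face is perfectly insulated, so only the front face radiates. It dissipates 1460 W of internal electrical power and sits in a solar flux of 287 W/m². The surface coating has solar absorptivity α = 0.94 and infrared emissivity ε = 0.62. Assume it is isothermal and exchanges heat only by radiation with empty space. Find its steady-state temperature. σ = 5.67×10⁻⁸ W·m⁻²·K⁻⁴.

At steady state, absorbed solar power + internal power = radiated power.
Absorbed: α·S·A_cross = 0.94·287·9.710 = 2620 W (cross-section A).
Total input = 2620 + 1460 = 4080 W.
Radiated: εσ·A_surf·T⁴ with A_surf = A = 9.710 m².
T⁴ = 4080/(0.62·5.67×10⁻⁸·9.710) = 1.195×10¹⁰ K⁴.

T ≈ 331 K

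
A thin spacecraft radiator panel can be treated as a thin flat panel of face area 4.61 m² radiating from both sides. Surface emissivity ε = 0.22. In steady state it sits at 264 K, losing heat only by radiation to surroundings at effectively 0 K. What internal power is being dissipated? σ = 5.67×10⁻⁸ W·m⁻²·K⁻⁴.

P ≈ 559 W

Steady state: P = εσA T⁴.
A = 2·4.61 = 9.220 m²; T⁴ = (264)⁴ = 4.858×10⁹ K⁴.
P = 0.22 × 5.67×10⁻⁸ × 9.220 × 4.858×10⁹.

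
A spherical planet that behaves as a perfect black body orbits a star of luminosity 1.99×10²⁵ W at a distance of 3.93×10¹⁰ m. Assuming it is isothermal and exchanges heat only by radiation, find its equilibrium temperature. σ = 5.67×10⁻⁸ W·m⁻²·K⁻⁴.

T ≈ 259 K

First find the stellar flux at distance d: S = L/(4πd²) = 1.99×10²⁵/(4π·(3.93×10¹⁰)²) = 1025 W/m².
For an isothermal sphere, absorbed (1−a)S·πr² = emitted σ·4πr²·T⁴, so T⁴ = (1−a)S/(4σ).
T⁴ = 1.00·1025/(4·5.67×10⁻⁸) = 4.521×10⁹ K⁴.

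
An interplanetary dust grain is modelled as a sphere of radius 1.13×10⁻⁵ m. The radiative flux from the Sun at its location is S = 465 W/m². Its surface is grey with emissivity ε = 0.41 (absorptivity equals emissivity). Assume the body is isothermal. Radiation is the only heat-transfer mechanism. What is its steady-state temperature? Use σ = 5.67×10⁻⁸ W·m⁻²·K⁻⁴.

T ≈ 213 K

At equilibrium, absorbed power = emitted power.
Absorbing cross-section = πr² = 4.011×10⁻¹⁰ m²; emitting surface = 4πr² = 1.605×10⁻⁹ m² (ratio 4).
εS·A_cross = εσ·A_surf·T⁴  ⇒  T⁴ = S/(4σ)   (ε cancels).
T⁴ = 465/(4·5.67×10⁻⁸) = 2.050×10⁹ K⁴.
T = (2.050×10⁹)^(1/4).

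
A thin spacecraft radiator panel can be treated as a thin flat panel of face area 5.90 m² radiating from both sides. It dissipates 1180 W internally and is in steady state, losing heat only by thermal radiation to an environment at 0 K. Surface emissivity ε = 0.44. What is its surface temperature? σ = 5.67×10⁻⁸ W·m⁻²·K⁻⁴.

Steady state: internal power = radiated power, P = εσA T⁴.
Radiating area A = 2·5.90 = 11.80 m².
T⁴ = P/(εσA) = 1180/(0.44·5.67×10⁻⁸·11.80) = 4.008×10⁹ K⁴.
T = (4.008×10⁹)^(1/4).

T ≈ 252 K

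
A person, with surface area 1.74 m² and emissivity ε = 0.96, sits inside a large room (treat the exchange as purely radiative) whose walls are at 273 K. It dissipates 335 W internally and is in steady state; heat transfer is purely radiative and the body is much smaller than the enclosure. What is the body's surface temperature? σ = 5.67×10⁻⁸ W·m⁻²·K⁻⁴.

For a small grey body in a large enclosure, net radiated power = εσA(T⁴ − T_w⁴).
Steady state: P = εσA(T⁴ − T_w⁴) with A = 1.74 m².
T⁴ = P/(εσA) + T_w⁴ = 335/(0.96·5.67×10⁻⁸·1.740) + (273)⁴
    = 3.537×10⁹ + 5.555×10⁹ = 9.092×10⁹ K⁴.

T ≈ 309 K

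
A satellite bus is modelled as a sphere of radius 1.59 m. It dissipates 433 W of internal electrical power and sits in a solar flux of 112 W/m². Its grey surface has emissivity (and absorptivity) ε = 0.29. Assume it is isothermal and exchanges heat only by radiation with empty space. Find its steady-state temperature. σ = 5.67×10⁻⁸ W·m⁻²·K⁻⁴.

T ≈ 191 K

At steady state, absorbed solar power + internal power = radiated power.
Absorbed: α·S·A_cross = 0.29·112·7.942 = 258.0 W (cross-section πr²).
Total input = 258.0 + 433 = 691.0 W.
Radiated: εσ·A_surf·T⁴ with A_surf = 4πr² = 31.77 m².
T⁴ = 691.0/(0.29·5.67×10⁻⁸·31.77) = 1.323×10⁹ K⁴.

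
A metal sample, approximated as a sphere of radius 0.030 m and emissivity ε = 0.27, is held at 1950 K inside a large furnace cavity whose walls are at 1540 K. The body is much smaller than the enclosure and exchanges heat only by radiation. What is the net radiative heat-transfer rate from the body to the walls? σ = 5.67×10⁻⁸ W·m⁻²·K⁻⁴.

For a small grey body in a large enclosure: P_net = εσA(T_body⁴ − T_wall⁴).
A = 4πr² = 0.01131 m²; T_body⁴ − T_wall⁴ = 1.446×10¹³ − 5.624×10¹² = 8.835×10¹² K⁴.
|P_net| = 0.27·5.67×10⁻⁸·0.01131·8.835×10¹².

P_net ≈ 1530 W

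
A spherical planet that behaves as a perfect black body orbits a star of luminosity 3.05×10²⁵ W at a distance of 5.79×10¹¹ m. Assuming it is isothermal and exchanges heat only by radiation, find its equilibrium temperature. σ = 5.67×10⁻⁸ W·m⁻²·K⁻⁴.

First find the stellar flux at distance d: S = L/(4πd²) = 3.05×10²⁵/(4π·(5.79×10¹¹)²) = 7.240 W/m².
For an isothermal sphere, absorbed (1−a)S·πr² = emitted σ·4πr²·T⁴, so T⁴ = (1−a)S/(4σ).
T⁴ = 1.00·7.240/(4·5.67×10⁻⁸) = 3.192×10⁷ K⁴.

T ≈ 75.2 K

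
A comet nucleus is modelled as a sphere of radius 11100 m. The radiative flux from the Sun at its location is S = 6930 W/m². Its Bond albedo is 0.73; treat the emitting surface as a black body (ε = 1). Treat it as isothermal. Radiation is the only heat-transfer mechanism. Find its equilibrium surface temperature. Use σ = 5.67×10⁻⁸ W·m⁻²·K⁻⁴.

At equilibrium, absorbed power = emitted power.
Absorbing cross-section = πr² = 3.871×10⁸ m²; emitting surface = 4πr² = 1.548×10⁹ m² (ratio 4).
(1−a)S·A_cross = εσ·A_surf·T⁴  ⇒  T⁴ = (1−a)S/(4σ).
T⁴ = 0.270·6930/(4·5.67×10⁻⁸) = 8.250×10⁹ K⁴.
T = (8.250×10⁹)^(1/4).

T ≈ 301 K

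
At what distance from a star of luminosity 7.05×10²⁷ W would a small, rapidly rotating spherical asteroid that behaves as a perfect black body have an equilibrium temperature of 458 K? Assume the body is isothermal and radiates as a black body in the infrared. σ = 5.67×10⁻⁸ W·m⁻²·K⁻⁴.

For an isothermal black-emitting sphere, (1−a)S·πr² = σ·4πr²·T⁴ ⇒ S = 4σT⁴/(1−a).
S = 4·5.67×10⁻⁸·(458)⁴/1.00 = 9979 W/m².
Flux falls as S = L/(4πd²), so d = √(L/(4πS)) = √(7.05×10²⁷/(4π·9979)).

d ≈ 2.37×10¹¹ m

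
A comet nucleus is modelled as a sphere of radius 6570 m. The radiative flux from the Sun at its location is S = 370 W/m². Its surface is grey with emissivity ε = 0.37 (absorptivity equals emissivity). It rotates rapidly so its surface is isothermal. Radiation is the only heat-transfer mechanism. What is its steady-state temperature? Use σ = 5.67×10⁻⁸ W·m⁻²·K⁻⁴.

T ≈ 201 K

At equilibrium, absorbed power = emitted power.
Absorbing cross-section = πr² = 1.356×10⁸ m²; emitting surface = 4πr² = 5.424×10⁸ m² (ratio 4).
εS·A_cross = εσ·A_surf·T⁴  ⇒  T⁴ = S/(4σ)   (ε cancels).
T⁴ = 370/(4·5.67×10⁻⁸) = 1.631×10⁹ K⁴.
T = (1.631×10⁹)^(1/4).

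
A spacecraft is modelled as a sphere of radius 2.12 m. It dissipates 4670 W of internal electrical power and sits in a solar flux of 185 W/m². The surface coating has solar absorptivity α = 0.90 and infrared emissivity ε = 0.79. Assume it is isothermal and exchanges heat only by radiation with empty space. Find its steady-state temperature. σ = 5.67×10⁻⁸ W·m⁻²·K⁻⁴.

T ≈ 230 K

At steady state, absorbed solar power + internal power = radiated power.
Absorbed: α·S·A_cross = 0.90·185·14.12 = 2351 W (cross-section πr²).
Total input = 2351 + 4670 = 7021 W.
Radiated: εσ·A_surf·T⁴ with A_surf = 4πr² = 56.48 m².
T⁴ = 7021/(0.79·5.67×10⁻⁸·56.48) = 2.775×10⁹ K⁴.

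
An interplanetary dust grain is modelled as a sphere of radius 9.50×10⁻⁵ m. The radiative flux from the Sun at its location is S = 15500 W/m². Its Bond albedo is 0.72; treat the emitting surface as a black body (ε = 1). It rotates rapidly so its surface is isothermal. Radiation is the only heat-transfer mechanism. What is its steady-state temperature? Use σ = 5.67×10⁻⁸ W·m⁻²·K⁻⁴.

At equilibrium, absorbed power = emitted power.
Absorbing cross-section = πr² = 2.835×10⁻⁸ m²; emitting surface = 4πr² = 1.134×10⁻⁷ m² (ratio 4).
(1−a)S·A_cross = εσ·A_surf·T⁴  ⇒  T⁴ = (1−a)S/(4σ).
T⁴ = 0.280·15500/(4·5.67×10⁻⁸) = 1.914×10¹⁰ K⁴.
T = (1.914×10¹⁰)^(1/4).

T ≈ 372 K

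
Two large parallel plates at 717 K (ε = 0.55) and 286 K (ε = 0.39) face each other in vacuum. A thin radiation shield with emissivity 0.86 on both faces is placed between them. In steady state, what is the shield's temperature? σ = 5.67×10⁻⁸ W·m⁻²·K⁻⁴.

In steady state the net flux on the hot side equals that on the cold side.
σ(T₁⁴−T_s⁴)/D₁ = σ(T_s⁴−T₂⁴)/D₂, with D₁ = 1/ε₁+1/ε_s−1 = 1.981, D₂ = 1/ε_s+1/ε₂−1 = 2.727.
Solve for T_s⁴: T_s⁴ = (D₂·T₁⁴ + D₁·T₂⁴)/(D₁+D₂) = 1.559×10¹¹ K⁴.

T_s ≈ 628 K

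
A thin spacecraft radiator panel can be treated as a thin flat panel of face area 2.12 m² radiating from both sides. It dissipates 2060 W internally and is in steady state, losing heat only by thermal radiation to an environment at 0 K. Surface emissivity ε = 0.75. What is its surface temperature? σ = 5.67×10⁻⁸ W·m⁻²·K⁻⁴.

T ≈ 327 K

Steady state: internal power = radiated power, P = εσA T⁴.
Radiating area A = 2·2.12 = 4.240 m².
T⁴ = P/(εσA) = 2060/(0.75·5.67×10⁻⁸·4.240) = 1.143×10¹⁰ K⁴.
T = (1.143×10¹⁰)^(1/4).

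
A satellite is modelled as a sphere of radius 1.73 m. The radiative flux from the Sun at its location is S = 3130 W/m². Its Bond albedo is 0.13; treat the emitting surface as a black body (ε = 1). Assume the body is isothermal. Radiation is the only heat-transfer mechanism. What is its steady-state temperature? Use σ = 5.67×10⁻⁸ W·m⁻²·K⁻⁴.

T ≈ 331 K

At equilibrium, absorbed power = emitted power.
Absorbing cross-section = πr² = 9.402 m²; emitting surface = 4πr² = 37.61 m² (ratio 4).
(1−a)S·A_cross = εσ·A_surf·T⁴  ⇒  T⁴ = (1−a)S/(4σ).
T⁴ = 0.870·3130/(4·5.67×10⁻⁸) = 1.201×10¹⁰ K⁴.
T = (1.201×10¹⁰)^(1/4).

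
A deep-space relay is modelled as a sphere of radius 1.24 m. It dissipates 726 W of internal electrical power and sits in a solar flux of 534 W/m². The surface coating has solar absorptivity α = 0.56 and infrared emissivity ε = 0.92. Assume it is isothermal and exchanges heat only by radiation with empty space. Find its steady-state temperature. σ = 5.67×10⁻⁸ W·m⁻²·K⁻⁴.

At steady state, absorbed solar power + internal power = radiated power.
Absorbed: α·S·A_cross = 0.56·534·4.831 = 1445 W (cross-section πr²).
Total input = 1445 + 726 = 2171 W.
Radiated: εσ·A_surf·T⁴ with A_surf = 4πr² = 19.32 m².
T⁴ = 2171/(0.92·5.67×10⁻⁸·19.32) = 2.153×10⁹ K⁴.

T ≈ 215 K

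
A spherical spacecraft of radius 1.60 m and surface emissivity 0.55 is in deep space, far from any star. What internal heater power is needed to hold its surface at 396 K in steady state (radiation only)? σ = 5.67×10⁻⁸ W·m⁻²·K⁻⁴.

P ≈ 24700 W

P = εσ·4πr²·T⁴.
4πr² = 32.17 m²; T⁴ = 2.459×10¹⁰ K⁴.
P = 0.55·5.67×10⁻⁸·32.17·2.459×10¹⁰.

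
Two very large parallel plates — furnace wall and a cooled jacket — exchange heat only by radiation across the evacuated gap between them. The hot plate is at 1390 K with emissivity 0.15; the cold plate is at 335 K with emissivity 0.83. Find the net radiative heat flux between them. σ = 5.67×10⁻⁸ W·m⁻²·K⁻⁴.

For two infinite grey parallel plates, q = σ(T₁⁴ − T₂⁴)/(1/ε₁ + 1/ε₂ − 1).
T₁⁴ − T₂⁴ = 3.733×10¹² − 1.259×10¹⁰ = 3.720×10¹² K⁴.
1/ε₁ + 1/ε₂ − 1 = 6.667 + 1.205 − 1 = 6.871.
q = 5.67×10⁻⁸ × 3.720×10¹² / 6.871.

q ≈ 30700 W/m²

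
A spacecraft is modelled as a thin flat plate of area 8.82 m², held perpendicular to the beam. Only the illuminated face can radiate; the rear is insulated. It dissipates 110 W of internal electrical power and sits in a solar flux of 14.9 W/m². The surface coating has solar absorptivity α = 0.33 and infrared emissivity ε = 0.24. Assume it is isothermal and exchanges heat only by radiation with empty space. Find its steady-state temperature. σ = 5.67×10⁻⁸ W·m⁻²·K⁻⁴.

At steady state, absorbed solar power + internal power = radiated power.
Absorbed: α·S·A_cross = 0.33·14.9·8.820 = 43.37 W (cross-section A).
Total input = 43.37 + 110 = 153.4 W.
Radiated: εσ·A_surf·T⁴ with A_surf = A = 8.820 m².
T⁴ = 153.4/(0.24·5.67×10⁻⁸·8.820) = 1.278×10⁹ K⁴.

T ≈ 189 K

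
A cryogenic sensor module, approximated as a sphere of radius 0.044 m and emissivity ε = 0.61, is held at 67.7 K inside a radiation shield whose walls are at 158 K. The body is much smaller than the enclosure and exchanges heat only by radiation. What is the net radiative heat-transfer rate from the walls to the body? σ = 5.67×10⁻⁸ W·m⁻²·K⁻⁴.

P_net ≈ 0.507 W

For a small grey body in a large enclosure: P_net = εσA(T_body⁴ − T_wall⁴).
A = 4πr² = 0.02433 m²; T_body⁴ − T_wall⁴ = 2.101×10⁷ − 6.232×10⁸ = -6.022×10⁸ K⁴.
|P_net| = 0.61·5.67×10⁻⁸·0.02433·6.022×10⁸.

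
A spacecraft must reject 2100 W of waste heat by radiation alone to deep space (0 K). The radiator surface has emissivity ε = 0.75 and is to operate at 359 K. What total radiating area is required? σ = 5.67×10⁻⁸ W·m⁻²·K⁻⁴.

P = εσA T⁴ ⇒ A = P/(εσT⁴).
T⁴ = 1.661×10¹⁰ K⁴.
A = 2100/(0.75 × 5.67×10⁻⁸ × 1.661×10¹⁰).

A ≈ 2.97 m²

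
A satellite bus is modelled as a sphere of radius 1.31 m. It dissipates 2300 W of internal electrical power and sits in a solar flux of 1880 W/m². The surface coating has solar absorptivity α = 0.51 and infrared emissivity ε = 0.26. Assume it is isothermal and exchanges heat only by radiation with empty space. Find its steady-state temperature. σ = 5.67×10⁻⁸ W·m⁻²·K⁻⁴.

At steady state, absorbed solar power + internal power = radiated power.
Absorbed: α·S·A_cross = 0.51·1880·5.391 = 5169 W (cross-section πr²).
Total input = 5169 + 2300 = 7469 W.
Radiated: εσ·A_surf·T⁴ with A_surf = 4πr² = 21.57 m².
T⁴ = 7469/(0.26·5.67×10⁻⁸·21.57) = 2.349×10¹⁰ K⁴.

T ≈ 392 K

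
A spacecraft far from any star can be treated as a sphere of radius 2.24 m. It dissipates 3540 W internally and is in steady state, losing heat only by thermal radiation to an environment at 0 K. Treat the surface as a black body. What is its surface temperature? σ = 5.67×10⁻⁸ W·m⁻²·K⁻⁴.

T ≈ 177 K

Steady state: internal power = radiated power, P = εσA T⁴.
Radiating area A = 4πr² = 63.05 m².
T⁴ = P/(εσA) = 3540/(1.0·5.67×10⁻⁸·63.05) = 9.902×10⁸ K⁴.
T = (9.902×10⁸)^(1/4).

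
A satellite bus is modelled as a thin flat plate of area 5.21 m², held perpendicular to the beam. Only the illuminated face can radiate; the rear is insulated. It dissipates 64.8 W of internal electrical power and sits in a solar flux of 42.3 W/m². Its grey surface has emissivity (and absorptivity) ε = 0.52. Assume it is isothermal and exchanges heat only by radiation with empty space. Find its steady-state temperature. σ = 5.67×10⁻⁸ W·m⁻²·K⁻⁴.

At steady state, absorbed solar power + internal power = radiated power.
Absorbed: α·S·A_cross = 0.52·42.3·5.210 = 114.6 W (cross-section A).
Total input = 114.6 + 64.8 = 179.4 W.
Radiated: εσ·A_surf·T⁴ with A_surf = A = 5.210 m².
T⁴ = 179.4/(0.52·5.67×10⁻⁸·5.210) = 1.168×10⁹ K⁴.

T ≈ 185 K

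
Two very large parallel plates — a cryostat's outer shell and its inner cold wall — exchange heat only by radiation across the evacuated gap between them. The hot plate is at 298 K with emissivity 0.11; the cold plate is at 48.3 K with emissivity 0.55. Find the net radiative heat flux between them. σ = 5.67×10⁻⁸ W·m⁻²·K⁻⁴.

For two infinite grey parallel plates, q = σ(T₁⁴ − T₂⁴)/(1/ε₁ + 1/ε₂ − 1).
T₁⁴ − T₂⁴ = 7.886×10⁹ − 5.442×10⁶ = 7.881×10⁹ K⁴.
1/ε₁ + 1/ε₂ − 1 = 9.091 + 1.818 − 1 = 9.909.
q = 5.67×10⁻⁸ × 7.881×10⁹ / 9.909.

q ≈ 45.1 W/m²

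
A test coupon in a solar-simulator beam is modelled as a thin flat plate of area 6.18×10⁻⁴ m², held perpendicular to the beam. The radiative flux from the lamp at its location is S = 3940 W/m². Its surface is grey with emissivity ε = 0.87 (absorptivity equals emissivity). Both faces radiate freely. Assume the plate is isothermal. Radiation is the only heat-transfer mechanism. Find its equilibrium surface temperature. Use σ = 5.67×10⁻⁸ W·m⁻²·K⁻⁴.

At equilibrium, absorbed power = emitted power.
Absorbing cross-section = A = 6.180×10⁻⁴ m²; emitting surface = 2A = 0.001236 m² (ratio 2).
εS·A_cross = εσ·A_surf·T⁴  ⇒  T⁴ = S/(2σ)   (ε cancels).
T⁴ = 3940/(2·5.67×10⁻⁸) = 3.474×10¹⁰ K⁴.
T = (3.474×10¹⁰)^(1/4).

T ≈ 432 K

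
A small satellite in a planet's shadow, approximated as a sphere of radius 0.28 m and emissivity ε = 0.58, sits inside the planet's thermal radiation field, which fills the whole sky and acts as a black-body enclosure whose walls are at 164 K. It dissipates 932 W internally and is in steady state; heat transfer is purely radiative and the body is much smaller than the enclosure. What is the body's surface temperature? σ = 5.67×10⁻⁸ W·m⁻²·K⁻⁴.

For a small grey body in a large enclosure, net radiated power = εσA(T⁴ − T_w⁴).
Steady state: P = εσA(T⁴ − T_w⁴) with A = 4πr² = 0.9852 m².
T⁴ = P/(εσA) + T_w⁴ = 932/(0.58·5.67×10⁻⁸·0.9852) + (164)⁴
    = 2.877×10¹⁰ + 7.234×10⁸ = 2.949×10¹⁰ K⁴.

T ≈ 414 K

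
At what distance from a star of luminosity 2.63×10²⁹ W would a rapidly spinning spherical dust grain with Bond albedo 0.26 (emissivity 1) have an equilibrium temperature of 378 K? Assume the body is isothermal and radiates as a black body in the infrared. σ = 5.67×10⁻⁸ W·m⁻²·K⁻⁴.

For an isothermal black-emitting sphere, (1−a)S·πr² = σ·4πr²·T⁴ ⇒ S = 4σT⁴/(1−a).
S = 4·5.67×10⁻⁸·(378)⁴/0.740 = 6257 W/m².
Flux falls as S = L/(4πd²), so d = √(L/(4πS)) = √(2.63×10²⁹/(4π·6257)).

d ≈ 1.83×10¹² m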